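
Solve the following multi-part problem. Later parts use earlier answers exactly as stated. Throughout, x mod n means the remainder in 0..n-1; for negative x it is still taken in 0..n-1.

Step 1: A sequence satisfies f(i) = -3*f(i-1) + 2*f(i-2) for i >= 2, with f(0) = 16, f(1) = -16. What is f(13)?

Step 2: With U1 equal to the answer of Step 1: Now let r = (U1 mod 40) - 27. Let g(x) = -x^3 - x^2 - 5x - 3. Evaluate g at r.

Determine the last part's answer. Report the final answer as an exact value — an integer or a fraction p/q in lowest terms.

1262

Step 1: f(2) = -3*(-16) + 2*(16) = 80; iterating: f(2)=80, f(3)=-272, f(4)=976, f(5)=-3472, f(6)=12368, f(7)=-44048, f(8)=156880, f(9)=-558736, f(10)=1989968, f(11)=-7087376, f(12)=25242064, f(13)=-89900944; answer -89900944
Step 2: U1 = -89900944; r = -11; -1*(-11)^3 - 1*(-11)^2 - 5*(-11)^1 - 3 = (1331) + (-121) + (55) + (-3) = 1262; answer 1262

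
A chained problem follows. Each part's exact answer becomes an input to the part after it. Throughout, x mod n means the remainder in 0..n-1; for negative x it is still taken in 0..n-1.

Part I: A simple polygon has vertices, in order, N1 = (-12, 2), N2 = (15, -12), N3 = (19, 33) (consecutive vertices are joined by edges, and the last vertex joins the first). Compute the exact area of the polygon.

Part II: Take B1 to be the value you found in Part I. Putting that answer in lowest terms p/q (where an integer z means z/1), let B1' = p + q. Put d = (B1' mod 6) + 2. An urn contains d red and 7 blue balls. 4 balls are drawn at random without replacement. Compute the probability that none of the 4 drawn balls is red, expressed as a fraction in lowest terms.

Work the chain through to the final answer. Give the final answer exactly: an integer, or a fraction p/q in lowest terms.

Part I: cross terms: (-12*-12 - 15*2)=114, (15*33 - 19*-12)=723, (19*2 - -12*33)=434; twice the area = |1271| = 1271; area = 1271/2; answer 1271/2
Part II: B1 = 1271/2; threaded value p + q = 1273; d = 3; total draws C(10,4) = 210; favorable C(7,4) = 35; P = 1/6; answer 1/6

1/6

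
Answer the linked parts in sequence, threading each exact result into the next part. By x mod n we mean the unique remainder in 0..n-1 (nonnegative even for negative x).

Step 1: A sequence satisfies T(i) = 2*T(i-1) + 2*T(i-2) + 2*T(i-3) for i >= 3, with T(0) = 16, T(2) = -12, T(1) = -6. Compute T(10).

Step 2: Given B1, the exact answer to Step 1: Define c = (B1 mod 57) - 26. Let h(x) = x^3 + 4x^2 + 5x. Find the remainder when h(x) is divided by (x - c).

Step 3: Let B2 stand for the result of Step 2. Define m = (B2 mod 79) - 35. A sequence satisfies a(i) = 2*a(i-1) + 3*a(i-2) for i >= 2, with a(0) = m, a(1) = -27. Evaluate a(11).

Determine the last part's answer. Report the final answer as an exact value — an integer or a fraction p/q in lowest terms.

-1505751

Step 1: T(3) = 2*(-12) + 2*(-6) + 2*(16) = -4; iterating: T(3)=-4, T(4)=-44, T(5)=-120, T(6)=-336, T(7)=-1000, T(8)=-2912, T(9)=-8496, T(10)=-24816; answer -24816
Step 2: B1 = -24816; c = 10; remainder = value at the root: 1*(10)^3 + 4*(10)^2 + 5*(10)^1 = (1000) + (400) + (50) = 1450; answer 1450
Step 3: B2 = 1450; m = -7; a(2) = 2*(-27) + 3*(-7) = -75; iterating: a(2)=-75, a(3)=-231, a(4)=-687, a(5)=-2067, a(6)=-6195, a(7)=-18591, a(8)=-55767, a(9)=-167307, a(10)=-501915, a(11)=-1505751; answer -1505751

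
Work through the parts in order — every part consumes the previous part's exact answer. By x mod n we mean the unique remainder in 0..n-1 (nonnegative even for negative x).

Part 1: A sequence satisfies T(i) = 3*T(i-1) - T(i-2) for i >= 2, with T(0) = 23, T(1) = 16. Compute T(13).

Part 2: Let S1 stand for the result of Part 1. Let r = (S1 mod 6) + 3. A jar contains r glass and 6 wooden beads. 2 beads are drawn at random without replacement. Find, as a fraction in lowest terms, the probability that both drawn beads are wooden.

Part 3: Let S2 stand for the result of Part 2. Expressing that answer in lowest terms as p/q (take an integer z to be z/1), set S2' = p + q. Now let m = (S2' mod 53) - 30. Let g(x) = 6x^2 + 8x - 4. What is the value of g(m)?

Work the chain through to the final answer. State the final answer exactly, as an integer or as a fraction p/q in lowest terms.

Part 1: T(2) = 3*(16) - 1*(23) = 25; iterating: T(2)=25, T(3)=59, T(4)=152, T(5)=397, T(6)=1039, T(7)=2720, T(8)=7121, T(9)=18643, T(10)=48808, T(11)=127781, T(12)=334535, T(13)=875824; answer 875824
Part 2: S1 = 875824; r = 7; total draws C(13,2) = 78; favorable C(6,2) = 15; P = 5/26; answer 5/26
Part 3: S2 = 5/26; threaded value p + q = 31; m = 1; 6*(1)^2 + 8*(1)^1 - 4 = (6) + (8) + (-4) = 10; answer 10

10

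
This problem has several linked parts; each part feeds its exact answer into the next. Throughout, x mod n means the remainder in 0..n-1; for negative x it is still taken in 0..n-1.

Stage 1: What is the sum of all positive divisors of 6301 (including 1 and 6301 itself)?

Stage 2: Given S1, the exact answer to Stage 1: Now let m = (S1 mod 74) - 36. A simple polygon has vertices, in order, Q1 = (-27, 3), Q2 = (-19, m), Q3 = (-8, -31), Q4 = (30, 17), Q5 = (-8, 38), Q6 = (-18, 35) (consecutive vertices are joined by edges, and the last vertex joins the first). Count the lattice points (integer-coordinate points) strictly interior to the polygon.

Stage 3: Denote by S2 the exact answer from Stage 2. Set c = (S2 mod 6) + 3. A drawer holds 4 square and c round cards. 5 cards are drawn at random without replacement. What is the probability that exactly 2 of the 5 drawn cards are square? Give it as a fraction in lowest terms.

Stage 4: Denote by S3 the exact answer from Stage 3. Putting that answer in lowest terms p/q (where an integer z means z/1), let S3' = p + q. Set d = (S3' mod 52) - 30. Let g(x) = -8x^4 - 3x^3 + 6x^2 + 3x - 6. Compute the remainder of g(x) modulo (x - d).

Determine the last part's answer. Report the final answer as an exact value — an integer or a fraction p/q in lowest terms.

Stage 1: 6301 is prime, so its only divisors are 1 and 6301; sigma = 1 + 6301 = 6302; answer 6302
Stage 2: S1 = 6302; m = -24; cross terms: (-27*-24 - -19*3)=705, (-19*-31 - -8*-24)=397, (-8*17 - 30*-31)=794, (30*38 - -8*17)=1276, (-8*35 - -18*38)=404, (-18*3 - -27*35)=891; twice the area = |4467| = 4467; area = 4467/2; boundary points = 1 + 1 + 2 + 1 + 1 + 1 = 7; strictly interior points = area - boundary/2 + 1 = 2231; answer 2231
Stage 3: S2 = 2231; c = 8; total draws C(12,5) = 792; favorable C(4,2)*C(8,3) = 336; P = 14/33; answer 14/33
Stage 4: S3 = 14/33; threaded value p + q = 47; d = 17; remainder = value at the root: -8*(17)^4 - 3*(17)^3 + 6*(17)^2 + 3*(17)^1 - 6 = (-668168) + (-14739) + (1734) + (51) + (-6) = -681128; answer -681128

-681128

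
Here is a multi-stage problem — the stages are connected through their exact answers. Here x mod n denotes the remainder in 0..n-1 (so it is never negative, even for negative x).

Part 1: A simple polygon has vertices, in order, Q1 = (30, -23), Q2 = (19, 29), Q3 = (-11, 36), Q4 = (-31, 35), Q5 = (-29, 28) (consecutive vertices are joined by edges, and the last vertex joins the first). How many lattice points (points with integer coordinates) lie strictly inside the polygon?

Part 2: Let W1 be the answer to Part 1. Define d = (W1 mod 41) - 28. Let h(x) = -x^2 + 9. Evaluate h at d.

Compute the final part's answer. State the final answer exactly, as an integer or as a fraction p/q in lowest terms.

5

Part 1: cross terms: (30*29 - 19*-23)=1307, (19*36 - -11*29)=1003, (-11*35 - -31*36)=731, (-31*28 - -29*35)=147, (-29*-23 - 30*28)=-173; twice the area = |3015| = 3015; area = 3015/2; boundary points = 1 + 1 + 1 + 1 + 1 = 5; strictly interior points = area - boundary/2 + 1 = 1506; answer 1506
Part 2: W1 = 1506; d = 2; -1*(2)^2 + 9 = (-4) + (9) = 5; answer 5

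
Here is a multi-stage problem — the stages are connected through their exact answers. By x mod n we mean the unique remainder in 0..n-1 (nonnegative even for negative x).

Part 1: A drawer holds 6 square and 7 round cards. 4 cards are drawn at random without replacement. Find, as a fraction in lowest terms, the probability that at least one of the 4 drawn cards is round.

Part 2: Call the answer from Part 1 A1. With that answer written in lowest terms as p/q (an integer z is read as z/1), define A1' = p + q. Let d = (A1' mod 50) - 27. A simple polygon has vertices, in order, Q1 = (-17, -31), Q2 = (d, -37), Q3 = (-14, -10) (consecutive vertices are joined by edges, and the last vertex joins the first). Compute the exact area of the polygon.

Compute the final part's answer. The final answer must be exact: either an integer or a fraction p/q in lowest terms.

Part 1: total draws C(13,4) = 715; complement C(6,4) = 15; favorable 715 - 15 = 700; P = 140/143; answer 140/143
Part 2: A1 = 140/143; threaded value p + q = 283; d = 6; cross terms: (-17*-37 - 6*-31)=815, (6*-10 - -14*-37)=-578, (-14*-31 - -17*-10)=264; twice the area = |501| = 501; area = 501/2; answer 501/2

501/2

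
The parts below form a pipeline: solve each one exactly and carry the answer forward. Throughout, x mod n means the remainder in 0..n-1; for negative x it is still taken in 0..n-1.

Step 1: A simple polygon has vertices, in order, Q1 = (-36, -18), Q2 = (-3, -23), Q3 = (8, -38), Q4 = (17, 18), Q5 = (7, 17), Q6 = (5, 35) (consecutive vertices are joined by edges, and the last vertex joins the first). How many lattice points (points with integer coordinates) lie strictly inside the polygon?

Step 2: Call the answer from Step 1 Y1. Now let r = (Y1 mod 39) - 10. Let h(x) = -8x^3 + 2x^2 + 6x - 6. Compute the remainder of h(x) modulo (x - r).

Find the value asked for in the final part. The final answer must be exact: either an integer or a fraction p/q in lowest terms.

Step 1: cross terms: (-36*-23 - -3*-18)=774, (-3*-38 - 8*-23)=298, (8*18 - 17*-38)=790, (17*17 - 7*18)=163, (7*35 - 5*17)=160, (5*-18 - -36*35)=1170; twice the area = |3355| = 3355; area = 3355/2; boundary points = 1 + 1 + 1 + 1 + 2 + 1 = 7; strictly interior points = area - boundary/2 + 1 = 1675; answer 1675
Step 2: Y1 = 1675; r = 27; remainder = value at the root: -8*(27)^3 + 2*(27)^2 + 6*(27)^1 - 6 = (-157464) + (1458) + (162) + (-6) = -155850; answer -155850

-155850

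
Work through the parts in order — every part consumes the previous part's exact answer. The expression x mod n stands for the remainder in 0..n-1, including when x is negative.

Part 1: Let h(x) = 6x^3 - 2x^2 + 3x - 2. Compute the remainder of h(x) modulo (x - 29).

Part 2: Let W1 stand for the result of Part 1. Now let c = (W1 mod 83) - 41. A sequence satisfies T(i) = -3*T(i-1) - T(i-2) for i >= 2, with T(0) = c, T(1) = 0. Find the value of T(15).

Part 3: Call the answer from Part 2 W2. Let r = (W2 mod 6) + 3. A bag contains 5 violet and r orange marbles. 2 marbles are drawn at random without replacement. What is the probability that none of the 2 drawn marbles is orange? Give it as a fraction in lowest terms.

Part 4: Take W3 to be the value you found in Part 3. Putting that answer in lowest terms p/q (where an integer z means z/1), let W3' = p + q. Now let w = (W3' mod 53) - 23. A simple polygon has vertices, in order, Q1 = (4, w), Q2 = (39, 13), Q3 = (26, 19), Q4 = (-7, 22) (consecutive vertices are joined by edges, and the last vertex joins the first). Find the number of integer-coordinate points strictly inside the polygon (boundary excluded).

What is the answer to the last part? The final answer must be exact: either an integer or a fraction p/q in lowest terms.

764

Part 1: remainder = value at the root: 6*(29)^3 - 2*(29)^2 + 3*(29)^1 - 2 = (146334) + (-1682) + (87) + (-2) = 144737; answer 144737
Part 2: W1 = 144737; c = 27; T(2) = -3*(0) - 1*(27) = -27; iterating: T(2)=-27, T(3)=81, T(4)=-216, T(5)=567, T(6)=-1485, T(7)=3888, T(8)=-10179, T(9)=26649, T(10)=-69768, T(11)=182655, T(12)=-478197, T(13)=1251936, T(14)=-3277611, T(15)=8580897; answer 8580897
Part 3: W2 = 8580897; r = 6; total draws C(11,2) = 55; favorable C(5,2) = 10; P = 2/11; answer 2/11
Part 4: W3 = 2/11; threaded value p + q = 13; w = -10; cross terms: (4*13 - 39*-10)=442, (39*19 - 26*13)=403, (26*22 - -7*19)=705, (-7*-10 - 4*22)=-18; twice the area = |1532| = 1532; area = 766; boundary points = 1 + 1 + 3 + 1 = 6; strictly interior points = area - boundary/2 + 1 = 764; answer 764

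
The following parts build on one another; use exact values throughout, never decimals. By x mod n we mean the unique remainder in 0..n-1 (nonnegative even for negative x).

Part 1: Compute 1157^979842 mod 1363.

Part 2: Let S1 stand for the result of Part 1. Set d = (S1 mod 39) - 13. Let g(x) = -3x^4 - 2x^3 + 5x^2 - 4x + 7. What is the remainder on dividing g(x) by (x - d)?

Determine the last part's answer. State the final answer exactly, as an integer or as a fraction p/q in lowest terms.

-4157

Part 1: squarings mod 1363: 1157^1=1157, 1157^2=183, 1157^4=777, 1157^8=1283, 1157^16=948, 1157^32=487, 1157^64=7, 1157^128=49, 1157^256=1038, 1157^512=674, 1157^1024=397, 1157^2048=864, 1157^4096=935, 1157^8192=542, 1157^16384=719, 1157^32768=384, 1157^65536=252, 1157^131072=806, 1157^262144=848, 1157^524288=803; 1157^979842 = 1157^2 * 1157^128 * 1157^256 * 1157^512 * 1157^4096 * 1157^8192 * 1157^16384 * 1157^32768 * 1157^131072 * 1157^262144 * 1157^524288 = 643 (mod 1363); answer 643
Part 2: S1 = 643; d = 6; remainder = value at the root: -3*(6)^4 - 2*(6)^3 + 5*(6)^2 - 4*(6)^1 + 7 = (-3888) + (-432) + (180) + (-24) + (7) = -4157; answer -4157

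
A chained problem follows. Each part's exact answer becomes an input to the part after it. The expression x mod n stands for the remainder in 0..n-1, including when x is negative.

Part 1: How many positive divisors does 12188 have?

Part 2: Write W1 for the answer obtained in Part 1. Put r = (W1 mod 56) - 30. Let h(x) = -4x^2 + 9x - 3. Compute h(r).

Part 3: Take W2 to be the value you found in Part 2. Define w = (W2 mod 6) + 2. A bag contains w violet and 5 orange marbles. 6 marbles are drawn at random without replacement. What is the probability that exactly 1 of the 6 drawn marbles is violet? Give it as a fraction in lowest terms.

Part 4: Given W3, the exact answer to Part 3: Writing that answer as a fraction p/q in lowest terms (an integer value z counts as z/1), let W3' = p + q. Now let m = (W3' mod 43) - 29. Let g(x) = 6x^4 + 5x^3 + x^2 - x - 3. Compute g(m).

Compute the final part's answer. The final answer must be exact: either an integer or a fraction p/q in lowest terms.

4122608

Part 1: 12188 = 2^2 * 11 * 277; number of divisors = (2+1) * (1+1) * (1+1) = 12; answer 12
Part 2: W1 = 12; r = -18; -4*(-18)^2 + 9*(-18)^1 - 3 = (-1296) + (-162) + (-3) = -1461; answer -1461
Part 3: W2 = -1461; w = 5; total draws C(10,6) = 210; favorable C(5,1)*C(5,5) = 5; P = 1/42; answer 1/42
Part 4: W3 = 1/42; threaded value p + q = 43; m = -29; 6*(-29)^4 + 5*(-29)^3 + 1*(-29)^2 - 1*(-29)^1 - 3 = (4243686) + (-121945) + (841) + (29) + (-3) = 4122608; answer 4122608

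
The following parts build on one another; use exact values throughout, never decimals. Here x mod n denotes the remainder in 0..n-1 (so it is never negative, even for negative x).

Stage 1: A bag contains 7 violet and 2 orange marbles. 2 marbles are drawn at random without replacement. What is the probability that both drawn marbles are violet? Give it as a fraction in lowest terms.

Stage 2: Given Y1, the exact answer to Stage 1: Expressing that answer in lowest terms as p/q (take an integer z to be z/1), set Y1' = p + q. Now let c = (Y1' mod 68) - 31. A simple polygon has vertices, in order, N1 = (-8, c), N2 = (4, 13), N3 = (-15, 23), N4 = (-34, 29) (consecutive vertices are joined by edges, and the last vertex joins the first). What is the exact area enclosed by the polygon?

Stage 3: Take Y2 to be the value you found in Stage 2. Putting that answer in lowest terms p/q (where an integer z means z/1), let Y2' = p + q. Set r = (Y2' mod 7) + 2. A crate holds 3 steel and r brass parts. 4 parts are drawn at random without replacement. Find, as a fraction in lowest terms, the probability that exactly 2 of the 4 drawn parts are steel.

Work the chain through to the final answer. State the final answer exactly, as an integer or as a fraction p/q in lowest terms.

Stage 1: total draws C(9,2) = 36; favorable C(7,2) = 21; P = 7/12; answer 7/12
Stage 2: Y1 = 7/12; threaded value p + q = 19; c = -12; cross terms: (-8*13 - 4*-12)=-56, (4*23 - -15*13)=287, (-15*29 - -34*23)=347, (-34*-12 - -8*29)=640; twice the area = |1218| = 1218; area = 609; answer 609
Stage 3: Y2 = 609; threaded value p + q = 610; r = 3; total draws C(6,4) = 15; favorable C(3,2)*C(3,2) = 9; P = 3/5; answer 3/5

3/5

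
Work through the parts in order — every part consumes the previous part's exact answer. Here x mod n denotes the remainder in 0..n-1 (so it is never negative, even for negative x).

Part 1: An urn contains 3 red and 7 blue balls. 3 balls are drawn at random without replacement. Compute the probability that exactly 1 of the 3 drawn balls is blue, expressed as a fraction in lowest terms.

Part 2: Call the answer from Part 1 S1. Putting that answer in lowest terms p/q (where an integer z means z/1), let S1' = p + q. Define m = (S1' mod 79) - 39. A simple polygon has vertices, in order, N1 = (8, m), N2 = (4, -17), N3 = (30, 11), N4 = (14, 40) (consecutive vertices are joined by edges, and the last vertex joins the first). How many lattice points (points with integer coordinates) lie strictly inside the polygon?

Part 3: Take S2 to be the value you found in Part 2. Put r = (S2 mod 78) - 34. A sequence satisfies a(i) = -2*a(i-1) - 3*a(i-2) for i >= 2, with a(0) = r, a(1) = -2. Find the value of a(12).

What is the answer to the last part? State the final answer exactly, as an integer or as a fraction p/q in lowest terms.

22750

Part 1: total draws C(10,3) = 120; favorable C(7,1)*C(3,2) = 21; P = 7/40; answer 7/40
Part 2: S1 = 7/40; threaded value p + q = 47; m = 8; cross terms: (8*-17 - 4*8)=-168, (4*11 - 30*-17)=554, (30*40 - 14*11)=1046, (14*8 - 8*40)=-208; twice the area = |1224| = 1224; area = 612; boundary points = 1 + 2 + 1 + 2 = 6; strictly interior points = area - boundary/2 + 1 = 610; answer 610
Part 3: S2 = 610; r = 30; a(2) = -2*(-2) - 3*(30) = -86; iterating: a(2)=-86, a(3)=178, a(4)=-98, a(5)=-338, a(6)=970, a(7)=-926, a(8)=-1058, a(9)=4894, a(10)=-6614, a(11)=-1454, a(12)=22750; answer 22750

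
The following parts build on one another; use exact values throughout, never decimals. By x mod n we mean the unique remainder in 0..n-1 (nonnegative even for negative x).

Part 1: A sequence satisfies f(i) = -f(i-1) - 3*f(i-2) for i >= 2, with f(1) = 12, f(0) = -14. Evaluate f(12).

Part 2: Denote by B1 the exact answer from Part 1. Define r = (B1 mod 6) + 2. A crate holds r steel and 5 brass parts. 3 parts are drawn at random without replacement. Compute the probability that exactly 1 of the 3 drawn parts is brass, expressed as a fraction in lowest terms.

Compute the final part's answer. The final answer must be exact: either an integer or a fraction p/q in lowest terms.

Part 1: f(2) = -1*(12) - 3*(-14) = 30; iterating: f(2)=30, f(3)=-66, f(4)=-24, f(5)=222, f(6)=-150, f(7)=-516, f(8)=966, f(9)=582, f(10)=-3480, f(11)=1734, f(12)=8706; answer 8706
Part 2: B1 = 8706; r = 2; total draws C(7,3) = 35; favorable C(5,1)*C(2,2) = 5; P = 1/7; answer 1/7

1/7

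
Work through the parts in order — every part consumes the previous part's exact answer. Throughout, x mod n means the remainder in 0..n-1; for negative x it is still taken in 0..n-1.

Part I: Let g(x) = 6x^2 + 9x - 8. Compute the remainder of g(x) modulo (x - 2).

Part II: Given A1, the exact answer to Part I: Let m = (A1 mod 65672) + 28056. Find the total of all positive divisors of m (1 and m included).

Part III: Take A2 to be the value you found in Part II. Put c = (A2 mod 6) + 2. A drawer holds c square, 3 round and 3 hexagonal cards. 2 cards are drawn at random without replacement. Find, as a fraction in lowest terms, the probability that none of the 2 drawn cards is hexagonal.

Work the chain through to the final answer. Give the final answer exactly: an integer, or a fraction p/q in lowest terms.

Part I: remainder = value at the root: 6*(2)^2 + 9*(2)^1 - 8 = (24) + (18) + (-8) = 34; answer 34
Part II: A1 = 34; m = 28090; 28090 = 2 * 5 * 53^2; sigma = (1 + 2) * (1 + 5) * (1 + 53 + 2809) = 3 * 6 * 2863 = 51534; answer 51534
Part III: A2 = 51534; c = 2; total draws C(8,2) = 28; favorable C(5,2) = 10; P = 5/14; answer 5/14

5/14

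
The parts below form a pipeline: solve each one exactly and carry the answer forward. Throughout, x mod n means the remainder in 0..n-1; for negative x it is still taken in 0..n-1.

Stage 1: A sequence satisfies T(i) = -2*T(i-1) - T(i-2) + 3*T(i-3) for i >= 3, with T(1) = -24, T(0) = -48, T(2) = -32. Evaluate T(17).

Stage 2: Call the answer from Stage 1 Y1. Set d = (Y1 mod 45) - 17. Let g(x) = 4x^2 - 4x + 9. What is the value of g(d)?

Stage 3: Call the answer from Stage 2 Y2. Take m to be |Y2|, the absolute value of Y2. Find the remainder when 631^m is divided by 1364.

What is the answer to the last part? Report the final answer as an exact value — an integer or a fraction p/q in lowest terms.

Stage 1: T(3) = -2*(-32) - 1*(-24) + 3*(-48) = -56; iterating: T(3)=-56, T(4)=72, T(5)=-184, T(6)=128, T(7)=144, T(8)=-968, T(9)=2176, T(10)=-2952, T(11)=824, T(12)=7832, T(13)=-25344, T(14)=45328, T(15)=-41816, T(16)=-37728, T(17)=253256; answer 253256
Stage 2: Y1 = 253256; d = 24; 4*(24)^2 - 4*(24)^1 + 9 = (2304) + (-96) + (9) = 2217; answer 2217
Stage 3: Y2 = 2217; m = 2217; squarings mod 1364: 631^1=631, 631^2=1237, 631^4=1125, 631^8=1197, 631^16=609, 631^32=1237, 631^64=1125, 631^128=1197, 631^256=609, 631^512=1237, 631^1024=1125, 631^2048=1197; 631^2217 = 631^1 * 631^8 * 631^32 * 631^128 * 631^2048 = 511 (mod 1364); answer 511

511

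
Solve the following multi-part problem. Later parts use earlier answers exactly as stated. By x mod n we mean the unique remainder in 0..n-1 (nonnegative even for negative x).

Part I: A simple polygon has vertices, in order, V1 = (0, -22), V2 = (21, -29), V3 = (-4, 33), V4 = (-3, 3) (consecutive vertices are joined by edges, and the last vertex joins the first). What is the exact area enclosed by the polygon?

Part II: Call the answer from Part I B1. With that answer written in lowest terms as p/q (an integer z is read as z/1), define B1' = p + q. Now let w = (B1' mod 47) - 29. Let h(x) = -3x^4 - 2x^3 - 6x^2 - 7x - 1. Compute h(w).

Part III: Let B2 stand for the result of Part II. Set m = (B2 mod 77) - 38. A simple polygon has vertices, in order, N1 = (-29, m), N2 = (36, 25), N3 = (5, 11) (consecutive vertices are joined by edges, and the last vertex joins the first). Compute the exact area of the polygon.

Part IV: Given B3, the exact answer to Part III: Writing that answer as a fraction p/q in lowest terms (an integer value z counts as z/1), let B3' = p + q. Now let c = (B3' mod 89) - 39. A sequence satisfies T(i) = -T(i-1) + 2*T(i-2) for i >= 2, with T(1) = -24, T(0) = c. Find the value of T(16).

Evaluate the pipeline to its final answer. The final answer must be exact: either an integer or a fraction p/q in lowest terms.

-174792

Part I: cross terms: (0*-29 - 21*-22)=462, (21*33 - -4*-29)=577, (-4*3 - -3*33)=87, (-3*-22 - 0*3)=66; twice the area = |1192| = 1192; area = 596; answer 596
Part II: B1 = 596; threaded value p + q = 597; w = 4; -3*(4)^4 - 2*(4)^3 - 6*(4)^2 - 7*(4)^1 - 1 = (-768) + (-128) + (-96) + (-28) + (-1) = -1021; answer -1021
Part III: B2 = -1021; m = 19; cross terms: (-29*25 - 36*19)=-1409, (36*11 - 5*25)=271, (5*19 - -29*11)=414; twice the area = |-724| = 724; area = 362; answer 362
Part IV: B3 = 362; threaded value p + q = 363; c = -32; T(2) = -1*(-24) + 2*(-32) = -40; iterating: T(2)=-40, T(3)=-8, T(4)=-72, T(5)=56, T(6)=-200, T(7)=312, T(8)=-712, T(9)=1336, T(10)=-2760, T(11)=5432, T(12)=-10952, T(13)=21816, T(14)=-43720, T(15)=87352, T(16)=-174792; answer -174792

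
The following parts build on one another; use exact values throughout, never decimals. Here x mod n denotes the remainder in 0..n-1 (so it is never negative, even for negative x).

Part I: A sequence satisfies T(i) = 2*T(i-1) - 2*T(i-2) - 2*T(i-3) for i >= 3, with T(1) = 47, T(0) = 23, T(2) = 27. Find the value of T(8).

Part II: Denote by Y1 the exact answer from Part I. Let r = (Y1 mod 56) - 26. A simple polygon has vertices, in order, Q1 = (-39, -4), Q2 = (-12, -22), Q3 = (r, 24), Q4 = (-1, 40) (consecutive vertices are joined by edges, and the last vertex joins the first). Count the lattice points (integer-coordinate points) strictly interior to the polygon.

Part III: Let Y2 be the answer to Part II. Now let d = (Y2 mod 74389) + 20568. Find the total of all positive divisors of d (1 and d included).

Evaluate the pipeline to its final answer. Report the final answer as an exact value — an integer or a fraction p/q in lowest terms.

26240

Part I: T(3) = 2*(27) - 2*(47) - 2*(23) = -86; iterating: T(3)=-86, T(4)=-320, T(5)=-522, T(6)=-232, T(7)=1220, T(8)=3948; answer 3948
Part II: Y1 = 3948; r = 2; cross terms: (-39*-22 - -12*-4)=810, (-12*24 - 2*-22)=-244, (2*40 - -1*24)=104, (-1*-4 - -39*40)=1564; twice the area = |2234| = 2234; area = 1117; boundary points = 9 + 2 + 1 + 2 = 14; strictly interior points = area - boundary/2 + 1 = 1111; answer 1111
Part III: Y2 = 1111; d = 21679; 21679 = 7 * 19 * 163; sigma = (1 + 7) * (1 + 19) * (1 + 163) = 8 * 20 * 164 = 26240; answer 26240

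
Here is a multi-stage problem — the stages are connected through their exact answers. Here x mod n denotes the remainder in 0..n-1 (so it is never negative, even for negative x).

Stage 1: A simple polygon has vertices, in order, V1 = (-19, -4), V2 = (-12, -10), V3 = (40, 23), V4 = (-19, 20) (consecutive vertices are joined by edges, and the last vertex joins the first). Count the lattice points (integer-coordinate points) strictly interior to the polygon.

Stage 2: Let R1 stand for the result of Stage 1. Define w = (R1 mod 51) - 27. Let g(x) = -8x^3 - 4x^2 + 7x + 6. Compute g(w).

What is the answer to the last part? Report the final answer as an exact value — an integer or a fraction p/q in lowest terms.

Stage 1: cross terms: (-19*-10 - -12*-4)=142, (-12*23 - 40*-10)=124, (40*20 - -19*23)=1237, (-19*-4 - -19*20)=456; twice the area = |1959| = 1959; area = 1959/2; boundary points = 1 + 1 + 1 + 24 = 27; strictly interior points = area - boundary/2 + 1 = 967; answer 967
Stage 2: R1 = 967; w = 22; -8*(22)^3 - 4*(22)^2 + 7*(22)^1 + 6 = (-85184) + (-1936) + (154) + (6) = -86960; answer -86960

-86960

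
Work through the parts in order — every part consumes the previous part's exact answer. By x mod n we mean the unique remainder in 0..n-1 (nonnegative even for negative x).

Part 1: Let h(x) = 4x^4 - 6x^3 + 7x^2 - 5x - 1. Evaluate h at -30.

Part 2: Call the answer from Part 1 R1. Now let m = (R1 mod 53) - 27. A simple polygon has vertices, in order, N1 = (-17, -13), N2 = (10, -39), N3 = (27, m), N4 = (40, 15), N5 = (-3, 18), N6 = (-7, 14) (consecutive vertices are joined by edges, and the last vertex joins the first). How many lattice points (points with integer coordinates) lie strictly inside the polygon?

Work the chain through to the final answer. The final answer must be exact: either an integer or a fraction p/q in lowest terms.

1831

Part 1: 4*(-30)^4 - 6*(-30)^3 + 7*(-30)^2 - 5*(-30)^1 - 1 = (3240000) + (162000) + (6300) + (150) + (-1) = 3408449; answer 3408449
Part 2: R1 = 3408449; m = -8; cross terms: (-17*-39 - 10*-13)=793, (10*-8 - 27*-39)=973, (27*15 - 40*-8)=725, (40*18 - -3*15)=765, (-3*14 - -7*18)=84, (-7*-13 - -17*14)=329; twice the area = |3669| = 3669; area = 3669/2; boundary points = 1 + 1 + 1 + 1 + 4 + 1 = 9; strictly interior points = area - boundary/2 + 1 = 1831; answer 1831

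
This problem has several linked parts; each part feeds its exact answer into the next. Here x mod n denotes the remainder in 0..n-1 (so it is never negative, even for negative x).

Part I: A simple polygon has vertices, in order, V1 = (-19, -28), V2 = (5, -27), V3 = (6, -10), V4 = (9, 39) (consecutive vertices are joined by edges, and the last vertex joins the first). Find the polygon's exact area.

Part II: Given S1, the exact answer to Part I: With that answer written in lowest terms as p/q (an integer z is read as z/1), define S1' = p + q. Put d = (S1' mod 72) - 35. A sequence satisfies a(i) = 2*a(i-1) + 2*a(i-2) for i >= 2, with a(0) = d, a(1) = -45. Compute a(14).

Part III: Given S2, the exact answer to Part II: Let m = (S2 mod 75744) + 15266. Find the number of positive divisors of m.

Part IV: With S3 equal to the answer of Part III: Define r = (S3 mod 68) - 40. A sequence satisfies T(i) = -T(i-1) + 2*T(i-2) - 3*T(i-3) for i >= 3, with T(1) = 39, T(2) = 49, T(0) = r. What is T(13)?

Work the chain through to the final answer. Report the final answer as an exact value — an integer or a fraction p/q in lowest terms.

261780

Part I: cross terms: (-19*-27 - 5*-28)=653, (5*-10 - 6*-27)=112, (6*39 - 9*-10)=324, (9*-28 - -19*39)=489; twice the area = |1578| = 1578; area = 789; answer 789
Part II: S1 = 789; threaded value p + q = 790; d = 35; a(2) = 2*(-45) + 2*(35) = -20; iterating: a(2)=-20, a(3)=-130, a(4)=-300, a(5)=-860, a(6)=-2320, a(7)=-6360, a(8)=-17360, a(9)=-47440, a(10)=-129600, a(11)=-354080, a(12)=-967360, a(13)=-2642880, a(14)=-7220480; answer -7220480
Part III: S2 = -7220480; m = 66210; 66210 = 2 * 3 * 5 * 2207; number of divisors = (1+1) * (1+1) * (1+1) * (1+1) = 16; answer 16
Part IV: S3 = 16; r = -24; T(3) = -1*(49) + 2*(39) - 3*(-24) = 101; iterating: T(3)=101, T(4)=-120, T(5)=175, T(6)=-718, T(7)=1428, T(8)=-3389, T(9)=8399, T(10)=-19461, T(11)=46426, T(12)=-110545, T(13)=261780; answer 261780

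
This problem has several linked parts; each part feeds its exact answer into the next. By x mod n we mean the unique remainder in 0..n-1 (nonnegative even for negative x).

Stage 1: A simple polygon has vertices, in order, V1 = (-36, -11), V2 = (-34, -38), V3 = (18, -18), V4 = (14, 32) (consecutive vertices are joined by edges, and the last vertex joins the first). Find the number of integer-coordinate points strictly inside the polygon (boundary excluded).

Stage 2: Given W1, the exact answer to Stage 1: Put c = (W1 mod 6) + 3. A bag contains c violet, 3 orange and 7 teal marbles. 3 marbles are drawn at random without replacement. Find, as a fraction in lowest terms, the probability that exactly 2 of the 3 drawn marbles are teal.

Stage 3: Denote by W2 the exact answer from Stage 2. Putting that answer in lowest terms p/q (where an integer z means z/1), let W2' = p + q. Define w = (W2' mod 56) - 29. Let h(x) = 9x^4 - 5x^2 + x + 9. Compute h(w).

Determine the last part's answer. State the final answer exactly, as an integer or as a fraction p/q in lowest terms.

2105915

Stage 1: cross terms: (-36*-38 - -34*-11)=994, (-34*-18 - 18*-38)=1296, (18*32 - 14*-18)=828, (14*-11 - -36*32)=998; twice the area = |4116| = 4116; area = 2058; boundary points = 1 + 4 + 2 + 1 = 8; strictly interior points = area - boundary/2 + 1 = 2055; answer 2055
Stage 2: W1 = 2055; c = 6; total draws C(16,3) = 560; favorable C(7,2)*C(9,1) = 189; P = 27/80; answer 27/80
Stage 3: W2 = 27/80; threaded value p + q = 107; w = 22; 9*(22)^4 - 5*(22)^2 + 1*(22)^1 + 9 = (2108304) + (-2420) + (22) + (9) = 2105915; answer 2105915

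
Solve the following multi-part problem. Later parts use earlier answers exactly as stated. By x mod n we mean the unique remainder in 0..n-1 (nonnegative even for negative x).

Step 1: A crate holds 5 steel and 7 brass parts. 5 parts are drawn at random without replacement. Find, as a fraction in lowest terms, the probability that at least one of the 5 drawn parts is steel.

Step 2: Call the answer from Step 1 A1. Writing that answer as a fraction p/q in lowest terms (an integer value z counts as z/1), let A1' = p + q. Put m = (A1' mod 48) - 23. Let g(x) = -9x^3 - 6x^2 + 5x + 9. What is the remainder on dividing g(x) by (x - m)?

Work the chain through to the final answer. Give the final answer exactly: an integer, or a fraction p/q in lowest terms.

Step 1: total draws C(12,5) = 792; complement C(7,5) = 21; favorable 792 - 21 = 771; P = 257/264; answer 257/264
Step 2: A1 = 257/264; threaded value p + q = 521; m = 18; remainder = value at the root: -9*(18)^3 - 6*(18)^2 + 5*(18)^1 + 9 = (-52488) + (-1944) + (90) + (9) = -54333; answer -54333

-54333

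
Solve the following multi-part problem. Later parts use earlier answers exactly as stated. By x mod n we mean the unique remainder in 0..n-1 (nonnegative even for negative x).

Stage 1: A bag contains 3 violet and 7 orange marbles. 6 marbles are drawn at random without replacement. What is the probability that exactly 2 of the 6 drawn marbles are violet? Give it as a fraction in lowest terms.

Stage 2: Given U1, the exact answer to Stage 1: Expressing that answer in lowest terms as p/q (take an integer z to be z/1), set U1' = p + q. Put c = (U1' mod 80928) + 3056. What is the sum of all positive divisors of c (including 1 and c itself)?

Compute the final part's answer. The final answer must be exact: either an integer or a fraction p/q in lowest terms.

3840

Stage 1: total draws C(10,6) = 210; favorable C(3,2)*C(7,4) = 105; P = 1/2; answer 1/2
Stage 2: U1 = 1/2; threaded value p + q = 3; c = 3059; 3059 = 7 * 19 * 23; sigma = (1 + 7) * (1 + 19) * (1 + 23) = 8 * 20 * 24 = 3840; answer 3840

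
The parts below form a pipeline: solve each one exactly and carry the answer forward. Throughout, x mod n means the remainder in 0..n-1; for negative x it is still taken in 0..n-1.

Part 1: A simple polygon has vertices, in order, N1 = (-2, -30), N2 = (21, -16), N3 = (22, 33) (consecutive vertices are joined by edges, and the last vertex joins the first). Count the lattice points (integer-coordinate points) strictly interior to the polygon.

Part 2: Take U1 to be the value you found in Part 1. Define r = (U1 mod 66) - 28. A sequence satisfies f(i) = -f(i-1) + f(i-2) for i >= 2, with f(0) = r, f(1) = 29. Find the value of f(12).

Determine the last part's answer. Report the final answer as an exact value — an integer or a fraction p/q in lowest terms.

-4265

Part 1: cross terms: (-2*-16 - 21*-30)=662, (21*33 - 22*-16)=1045, (22*-30 - -2*33)=-594; twice the area = |1113| = 1113; area = 1113/2; boundary points = 1 + 1 + 3 = 5; strictly interior points = area - boundary/2 + 1 = 555; answer 555
Part 2: U1 = 555; r = -1; f(2) = -1*(29) + 1*(-1) = -30; iterating: f(2)=-30, f(3)=59, f(4)=-89, f(5)=148, f(6)=-237, f(7)=385, f(8)=-622, f(9)=1007, f(10)=-1629, f(11)=2636, f(12)=-4265; answer -4265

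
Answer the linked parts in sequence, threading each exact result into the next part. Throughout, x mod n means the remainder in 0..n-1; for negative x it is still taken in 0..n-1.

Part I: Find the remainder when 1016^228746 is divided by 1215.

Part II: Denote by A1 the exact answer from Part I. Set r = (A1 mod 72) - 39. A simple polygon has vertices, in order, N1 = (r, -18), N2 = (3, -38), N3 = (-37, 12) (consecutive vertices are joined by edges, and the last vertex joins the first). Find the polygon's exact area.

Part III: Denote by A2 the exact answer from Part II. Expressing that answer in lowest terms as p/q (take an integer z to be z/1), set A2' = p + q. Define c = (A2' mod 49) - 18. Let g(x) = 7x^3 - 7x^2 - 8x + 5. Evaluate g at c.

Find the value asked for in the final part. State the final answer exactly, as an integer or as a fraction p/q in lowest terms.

53045

Part I: squarings mod 1215: 1016^1=1016, 1016^2=721, 1016^4=1036, 1016^8=451, 1016^16=496, 1016^32=586, 1016^64=766, 1016^128=1126, 1016^256=631, 1016^512=856, 1016^1024=91, 1016^2048=991, 1016^4096=361, 1016^8192=316, 1016^16384=226, 1016^32768=46, 1016^65536=901, 1016^131072=181; 1016^228746 = 1016^2 * 1016^8 * 1016^128 * 1016^256 * 1016^1024 * 1016^2048 * 1016^4096 * 1016^8192 * 1016^16384 * 1016^65536 * 1016^131072 = 721 (mod 1215); answer 721
Part II: A1 = 721; r = -38; cross terms: (-38*-38 - 3*-18)=1498, (3*12 - -37*-38)=-1370, (-37*-18 - -38*12)=1122; twice the area = |1250| = 1250; area = 625; answer 625
Part III: A2 = 625; threaded value p + q = 626; c = 20; 7*(20)^3 - 7*(20)^2 - 8*(20)^1 + 5 = (56000) + (-2800) + (-160) + (5) = 53045; answer 53045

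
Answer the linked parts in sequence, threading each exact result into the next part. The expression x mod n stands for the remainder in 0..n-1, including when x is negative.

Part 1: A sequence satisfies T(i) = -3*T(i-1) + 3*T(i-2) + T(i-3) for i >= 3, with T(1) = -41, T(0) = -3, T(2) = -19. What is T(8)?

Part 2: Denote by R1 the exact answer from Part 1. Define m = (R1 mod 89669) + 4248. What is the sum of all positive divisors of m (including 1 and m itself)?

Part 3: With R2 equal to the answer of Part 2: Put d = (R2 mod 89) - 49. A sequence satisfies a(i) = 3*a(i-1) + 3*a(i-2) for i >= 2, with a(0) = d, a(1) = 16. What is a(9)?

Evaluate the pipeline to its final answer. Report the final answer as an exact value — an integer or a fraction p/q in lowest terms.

Part 1: T(3) = -3*(-19) + 3*(-41) + 1*(-3) = -69; iterating: T(3)=-69, T(4)=109, T(5)=-553, T(6)=1917, T(7)=-7301, T(8)=27101; answer 27101
Part 2: R1 = 27101; m = 31349; 31349 = 23 * 29 * 47; sigma = (1 + 23) * (1 + 29) * (1 + 47) = 24 * 30 * 48 = 34560; answer 34560
Part 3: R2 = 34560; d = -21; a(2) = 3*(16) + 3*(-21) = -15; iterating: a(2)=-15, a(3)=3, a(4)=-36, a(5)=-99, a(6)=-405, a(7)=-1512, a(8)=-5751, a(9)=-21789; answer -21789

-21789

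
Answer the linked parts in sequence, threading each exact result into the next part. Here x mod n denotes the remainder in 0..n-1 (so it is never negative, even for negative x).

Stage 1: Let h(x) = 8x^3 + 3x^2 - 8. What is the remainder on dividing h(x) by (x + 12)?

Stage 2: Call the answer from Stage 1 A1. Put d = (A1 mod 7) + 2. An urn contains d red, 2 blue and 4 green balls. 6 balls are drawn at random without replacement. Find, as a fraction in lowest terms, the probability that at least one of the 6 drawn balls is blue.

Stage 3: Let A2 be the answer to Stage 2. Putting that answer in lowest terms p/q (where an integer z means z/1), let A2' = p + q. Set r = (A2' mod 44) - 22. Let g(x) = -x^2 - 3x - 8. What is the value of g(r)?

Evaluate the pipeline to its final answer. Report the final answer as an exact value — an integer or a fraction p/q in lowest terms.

-386

Stage 1: remainder = value at the root: 8*(-12)^3 + 3*(-12)^2 - 8 = (-13824) + (432) + (-8) = -13400; answer -13400
Stage 2: A1 = -13400; d = 7; total draws C(13,6) = 1716; complement C(11,6) = 462; favorable 1716 - 462 = 1254; P = 19/26; answer 19/26
Stage 3: A2 = 19/26; threaded value p + q = 45; r = -21; -1*(-21)^2 - 3*(-21)^1 - 8 = (-441) + (63) + (-8) = -386; answer -386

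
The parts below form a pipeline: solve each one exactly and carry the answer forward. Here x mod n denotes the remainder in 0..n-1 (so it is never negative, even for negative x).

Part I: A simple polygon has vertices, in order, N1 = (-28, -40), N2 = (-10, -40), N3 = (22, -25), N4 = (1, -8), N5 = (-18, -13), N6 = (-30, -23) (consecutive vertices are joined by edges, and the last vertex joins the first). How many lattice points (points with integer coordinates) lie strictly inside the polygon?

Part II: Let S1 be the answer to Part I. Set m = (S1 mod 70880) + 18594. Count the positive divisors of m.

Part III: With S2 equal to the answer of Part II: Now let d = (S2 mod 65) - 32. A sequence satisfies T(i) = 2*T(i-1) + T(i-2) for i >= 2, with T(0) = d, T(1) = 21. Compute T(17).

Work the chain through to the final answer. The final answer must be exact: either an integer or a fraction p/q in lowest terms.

14453829

Part I: cross terms: (-28*-40 - -10*-40)=720, (-10*-25 - 22*-40)=1130, (22*-8 - 1*-25)=-151, (1*-13 - -18*-8)=-157, (-18*-23 - -30*-13)=24, (-30*-40 - -28*-23)=556; twice the area = |2122| = 2122; area = 1061; boundary points = 18 + 1 + 1 + 1 + 2 + 1 = 24; strictly interior points = area - boundary/2 + 1 = 1050; answer 1050
Part II: S1 = 1050; m = 19644; 19644 = 2^2 * 3 * 1637; number of divisors = (2+1) * (1+1) * (1+1) = 12; answer 12
Part III: S2 = 12; d = -20; T(2) = 2*(21) + 1*(-20) = 22; iterating: T(2)=22, T(3)=65, T(4)=152, T(5)=369, T(6)=890, T(7)=2149, T(8)=5188, T(9)=12525, T(10)=30238, T(11)=73001, T(12)=176240, T(13)=425481, T(14)=1027202, T(15)=2479885, T(16)=5986972, T(17)=14453829; answer 14453829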